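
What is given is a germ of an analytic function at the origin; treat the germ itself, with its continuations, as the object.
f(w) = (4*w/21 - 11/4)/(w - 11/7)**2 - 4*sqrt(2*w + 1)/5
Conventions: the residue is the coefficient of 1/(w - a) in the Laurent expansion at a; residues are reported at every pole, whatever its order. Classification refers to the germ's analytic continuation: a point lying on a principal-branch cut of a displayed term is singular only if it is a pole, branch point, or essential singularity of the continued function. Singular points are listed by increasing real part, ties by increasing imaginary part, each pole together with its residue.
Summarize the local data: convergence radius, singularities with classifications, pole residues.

Denominator factor (w - 11/7)^2: pole of order 2 at 11/7, modulus 11/7.
Branch term (-4/5)*sqrt(1 - w/(-1/2)): its argument vanishes at w = -1/2, a square-root branch point, modulus 1/2.
The radius of convergence is the smallest modulus among the singular points: 1/2.
The branch term is analytic at 11/7 and contributes nothing to the residue; only the rational part matters.
At the order-2 pole 11/7 set g(w) = (w - (11/7))^2*(rational part) = 4*w/21 - 11/4.
Order-2 pole: residue = g'(a); g'(11/7) = 4/21, so the residue is 4/21.
List the singular points by increasing real part (a conjugate pair: the negative imaginary part first).

Radius of convergence at 0: 1/2.
At -1/2: an algebraic (square-root) branch point.
At 11/7: a pole of order 2; residue 4/21.


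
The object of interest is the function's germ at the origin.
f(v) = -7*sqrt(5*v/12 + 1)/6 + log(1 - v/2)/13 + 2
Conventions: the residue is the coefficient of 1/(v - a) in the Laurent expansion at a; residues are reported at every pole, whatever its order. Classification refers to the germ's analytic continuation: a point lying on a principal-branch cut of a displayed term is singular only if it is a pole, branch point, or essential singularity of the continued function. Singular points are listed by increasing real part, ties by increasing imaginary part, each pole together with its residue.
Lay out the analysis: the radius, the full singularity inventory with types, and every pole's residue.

Radius of convergence at 0: 2.
At -12/5: an algebraic (square-root) branch point.
At 2: a logarithmic branch point.

Branch term (1/13)*log(1 - v/(2)): its argument vanishes at v = 2, a logarithmic branch point, modulus 2.
Branch term (-7/6)*sqrt(1 - v/(-12/5)): its argument vanishes at v = -12/5, a square-root branch point, modulus 12/5.
The radius of convergence is the smallest modulus among the singular points: 2.
List the singular points by increasing real part (a conjugate pair: the negative imaginary part first).


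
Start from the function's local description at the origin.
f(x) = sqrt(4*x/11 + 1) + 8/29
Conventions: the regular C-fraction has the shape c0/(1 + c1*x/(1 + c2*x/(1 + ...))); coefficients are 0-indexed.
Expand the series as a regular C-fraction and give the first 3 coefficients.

The regular C-fraction coefficients are [37/29, -58/407, 95/407].

Taylor coefficients (expand at 0): a_0 = 37/29, a_1 = 2/11, a_2 = -2/121.
c0 = a_0 = 37/29. Peel one level at a time: if S = 1 + c*x/S' with S'(0) = 1, then c is the x-coefficient of S and S' = c*x/(S - 1).
S_1 = c0/f = 1 + (-58/407)*x + (5510/165649)*x^2 + ...; c1 = -58/407.
S_2 = c1*x/(S_1 - 1) = 1 + (95/407)*x + ...; c2 = 95/407.


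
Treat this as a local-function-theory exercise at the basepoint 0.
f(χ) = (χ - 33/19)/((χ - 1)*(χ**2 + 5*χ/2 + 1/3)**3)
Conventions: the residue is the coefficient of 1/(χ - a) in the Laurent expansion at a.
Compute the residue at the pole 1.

At the order-1 pole 1 set g(χ) = (χ - (1))*f(χ) = (χ - 33/19)/(χ**2 + 5*χ/2 + 1/3)**3.
Simple pole: residue = g(a) at a = 1, which is -3024/231173.

The residue is -3024/231173.


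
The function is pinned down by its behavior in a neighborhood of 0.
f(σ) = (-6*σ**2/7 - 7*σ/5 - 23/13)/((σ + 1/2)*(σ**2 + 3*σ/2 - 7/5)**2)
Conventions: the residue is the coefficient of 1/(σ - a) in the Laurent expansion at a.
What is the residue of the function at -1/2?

The residue is -11680/32851.

At the order-1 pole -1/2 set g(σ) = (σ - (-1/2))*f(σ) = (-6*σ**2/7 - 7*σ/5 - 23/13)/(σ**2 + 3*σ/2 - 7/5)**2.
Simple pole: residue = g(a) at a = -1/2, which is -11680/32851.


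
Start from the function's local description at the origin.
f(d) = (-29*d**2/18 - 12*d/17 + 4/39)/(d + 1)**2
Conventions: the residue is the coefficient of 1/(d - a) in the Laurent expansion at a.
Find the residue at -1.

At the order-2 pole -1 set g(d) = (d - (-1))^2*f(d) = -29*d**2/18 - 12*d/17 + 4/39.
Order-2 pole: residue = g'(a); g'(-1) = 385/153, so the residue is 385/153.

The residue is 385/153.


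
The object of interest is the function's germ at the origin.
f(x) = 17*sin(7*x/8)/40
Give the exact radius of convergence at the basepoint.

The radius of convergence is infinite.

The factor -sin(7*x/8) is entire and contributes no finite singular point.
The polynomial part has no poles.
No finite singular points: the Taylor series at 0 converges everywhere.


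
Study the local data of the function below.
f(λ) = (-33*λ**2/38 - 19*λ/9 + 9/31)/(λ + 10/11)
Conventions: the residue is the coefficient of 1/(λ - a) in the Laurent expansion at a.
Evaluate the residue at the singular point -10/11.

At the order-1 pole -10/11 set g(λ) = (λ - (-10/11))*f(λ) = -33*λ**2/38 - 19*λ/9 + 9/31.
Simple pole: residue = g(a) at a = -10/11, which is 86989/58311.

The residue is 86989/58311.


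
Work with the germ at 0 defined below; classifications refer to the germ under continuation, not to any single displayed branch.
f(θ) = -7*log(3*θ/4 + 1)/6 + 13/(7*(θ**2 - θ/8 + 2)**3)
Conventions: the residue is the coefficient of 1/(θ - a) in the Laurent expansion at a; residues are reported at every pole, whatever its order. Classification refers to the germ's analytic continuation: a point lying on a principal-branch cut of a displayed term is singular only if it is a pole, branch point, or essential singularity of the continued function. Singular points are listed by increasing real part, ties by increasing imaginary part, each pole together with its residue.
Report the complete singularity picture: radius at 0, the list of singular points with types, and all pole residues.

Radius of convergence at 0: 4/3.
At -4/3: a logarithmic branch point.
At (1/16) - ((1/16)*sqrt(511))*i: a pole of order 3; residue ((2555904/934029817)*sqrt(511))*i.
At (1/16) + ((1/16)*sqrt(511))*i: a pole of order 3; residue -((2555904/934029817)*sqrt(511))*i.

Denominator factor (θ**2 - θ/8 + 2)^3: discriminant -511/64, complex-conjugate roots (1/16) + ((1/16)*sqrt(511))*i and (1/16) - ((1/16)*sqrt(511))*i; poles of order 3, moduli sqrt(2) and sqrt(2).
Branch term (-7/6)*log(1 - θ/(-4/3)): its argument vanishes at θ = -4/3, a logarithmic branch point, modulus 4/3.
The radius of convergence is the smallest modulus among the singular points: 4/3.
The branch term is analytic at (1/16) - ((1/16)*sqrt(511))*i and contributes nothing to the residue; only the rational part matters.
The factor θ**2 - θ/8 + 2 splits as (θ - a)(θ - a') with a = (1/16) - ((1/16)*sqrt(511))*i, a' = (1/16) + ((1/16)*sqrt(511))*i. At the order-3 pole a set g(θ) = (θ - a)^3*(rational part) = [13/7] / (θ - a')^3.
Order-3 pole: residue = g''(a)/2; g''((1/16) - ((1/16)*sqrt(511))*i) = ((5111808/934029817)*sqrt(511))*i, so the residue is ((2555904/934029817)*sqrt(511))*i.
The branch term is analytic at (1/16) + ((1/16)*sqrt(511))*i and contributes nothing to the residue; only the rational part matters.
The factor θ**2 - θ/8 + 2 splits as (θ - a)(θ - a') with a = (1/16) + ((1/16)*sqrt(511))*i, a' = (1/16) - ((1/16)*sqrt(511))*i. At the order-3 pole a set g(θ) = (θ - a)^3*(rational part) = [13/7] / (θ - a')^3.
Order-3 pole: residue = g''(a)/2; g''((1/16) + ((1/16)*sqrt(511))*i) = -((5111808/934029817)*sqrt(511))*i, so the residue is -((2555904/934029817)*sqrt(511))*i.
List the singular points by increasing real part (a conjugate pair: the negative imaginary part first).


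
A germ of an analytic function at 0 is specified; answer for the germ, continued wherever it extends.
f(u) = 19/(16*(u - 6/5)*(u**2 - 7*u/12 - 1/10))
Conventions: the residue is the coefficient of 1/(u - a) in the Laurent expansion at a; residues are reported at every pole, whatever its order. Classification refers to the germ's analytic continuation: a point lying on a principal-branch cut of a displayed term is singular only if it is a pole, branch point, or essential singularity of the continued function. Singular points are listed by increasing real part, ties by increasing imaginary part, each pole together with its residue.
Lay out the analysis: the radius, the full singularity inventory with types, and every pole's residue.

Radius of convergence at 0: -7/24 + (1/120)*sqrt(2665).
At 7/24 - (1/120)*sqrt(2665): a pole of order 1; residue -475/512 + (10355/272896)*sqrt(2665).
At 7/24 + (1/120)*sqrt(2665): a pole of order 1; residue -475/512 - (10355/272896)*sqrt(2665).
At 6/5: a pole of order 1; residue 475/256.

Denominator factor (u - 6/5): pole of order 1 at 6/5, modulus 6/5.
Denominator factor (u**2 - 7*u/12 - 1/10): discriminant 533/720, real irrational roots 7/24 + (1/120)*sqrt(2665) and 7/24 - (1/120)*sqrt(2665); poles of order 1, moduli 7/24 + (1/120)*sqrt(2665) and -7/24 + (1/120)*sqrt(2665).
The radius of convergence is the smallest modulus among the singular points: -7/24 + (1/120)*sqrt(2665).
The factor u**2 - 7*u/12 - 1/10 splits as (u - a)(u - a') with a = 7/24 - (1/120)*sqrt(2665), a' = 7/24 + (1/120)*sqrt(2665). At the order-1 pole a set g(u) = (u - a)*f(u) = [19/(16*(u - 6/5))] / (u - a').
Simple pole: residue = g(a) at a = 7/24 - (1/120)*sqrt(2665), which is -475/512 + (10355/272896)*sqrt(2665).
The factor u**2 - 7*u/12 - 1/10 splits as (u - a)(u - a') with a = 7/24 + (1/120)*sqrt(2665), a' = 7/24 - (1/120)*sqrt(2665). At the order-1 pole a set g(u) = (u - a)*f(u) = [19/(16*(u - 6/5))] / (u - a').
Simple pole: residue = g(a) at a = 7/24 + (1/120)*sqrt(2665), which is -475/512 - (10355/272896)*sqrt(2665).
At the order-1 pole 6/5 set g(u) = (u - (6/5))*f(u) = 19/(16*(u**2 - 7*u/12 - 1/10)).
Simple pole: residue = g(a) at a = 6/5, which is 475/256.
List the singular points by increasing real part (a conjugate pair: the negative imaginary part first).


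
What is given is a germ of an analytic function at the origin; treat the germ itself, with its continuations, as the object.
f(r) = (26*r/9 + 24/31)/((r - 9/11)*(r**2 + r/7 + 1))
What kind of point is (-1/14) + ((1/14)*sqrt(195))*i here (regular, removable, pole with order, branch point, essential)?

The denominator factor r**2 + r/7 + 1 vanishes at (-1/14) + ((1/14)*sqrt(195))*i and appears to the power 1; the numerator there equals (1109/1953) + ((13/63)*sqrt(195))*i, nonzero, and no other factor vanishes.
Hence a pole whose order is the multiplicity, 1.

The point is a pole of order 1.


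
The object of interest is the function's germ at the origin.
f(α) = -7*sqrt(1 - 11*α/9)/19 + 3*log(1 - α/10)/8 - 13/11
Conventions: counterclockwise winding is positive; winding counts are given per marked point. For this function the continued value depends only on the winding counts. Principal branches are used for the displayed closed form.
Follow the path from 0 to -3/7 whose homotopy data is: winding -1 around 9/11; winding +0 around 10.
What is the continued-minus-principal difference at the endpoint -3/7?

The rational part is single-valued and drops out of the difference; each branch term changes only by its own monodromy.
(3/8)*log(1 - α/(10)): winding 0 around 10, so this term returns to its principal value, contribution 0.
(-7/19)*sqrt(1 - α/(9/11)): winding -1 is odd, the square root flips sign, contributing -2*(-7/19)*sqrt(1 - (-3/7)/(9/11)) = -2*(-7/19)*sqrt(32/21) = (8/57)*sqrt(42).
Summing the contributions at α = -3/7 gives (8/57)*sqrt(42).

Continued minus principal equals (8/57)*sqrt(42).


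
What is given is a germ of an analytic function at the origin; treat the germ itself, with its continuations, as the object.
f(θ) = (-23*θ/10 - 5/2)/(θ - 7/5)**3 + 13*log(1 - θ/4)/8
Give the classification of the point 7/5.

The point is a pole of order 3.

The denominator factor θ - 7/5 vanishes at 7/5 and appears to the power 3; the numerator there equals -143/25, nonzero, and no other factor vanishes.
The branch terms are analytic at this point.
Hence a pole whose order is the multiplicity, 3.


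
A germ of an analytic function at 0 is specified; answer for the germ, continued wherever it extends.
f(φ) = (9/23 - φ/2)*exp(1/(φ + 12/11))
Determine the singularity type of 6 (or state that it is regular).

There is no denominator, hence no pole anywhere.
The essential point of exp(1/(φ - (-12/11))) is -12/11, not 6.
So the germ continues analytically to 6.

The point is a regular point.


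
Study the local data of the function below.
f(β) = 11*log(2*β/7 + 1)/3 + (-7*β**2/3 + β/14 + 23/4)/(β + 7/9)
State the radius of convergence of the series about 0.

The radius of convergence is 7/9.

Denominator factor (β + 7/9): pole of order 1 at -7/9, modulus 7/9.
Branch term (11/3)*log(1 - β/(-7/2)): its argument vanishes at β = -7/2, a logarithmic branch point, modulus 7/2.
The radius of convergence is the smallest modulus among the singular points: 7/9.


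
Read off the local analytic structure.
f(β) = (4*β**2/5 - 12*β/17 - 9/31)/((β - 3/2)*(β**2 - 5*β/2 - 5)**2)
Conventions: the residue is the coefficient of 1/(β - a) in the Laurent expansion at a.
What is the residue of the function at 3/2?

The residue is 4752/445315.

At the order-1 pole 3/2 set g(β) = (β - (3/2))*f(β) = (4*β**2/5 - 12*β/17 - 9/31)/(β**2 - 5*β/2 - 5)**2.
Simple pole: residue = g(a) at a = 3/2, which is 4752/445315.


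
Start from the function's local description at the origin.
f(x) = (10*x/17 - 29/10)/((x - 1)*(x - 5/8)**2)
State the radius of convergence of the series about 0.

The radius of convergence is 5/8.

Denominator factor (x - 5/8)^2: pole of order 2 at 5/8, modulus 5/8.
Denominator factor (x - 1): pole of order 1 at 1, modulus 1.
The radius of convergence is the smallest modulus among the singular points: 5/8.


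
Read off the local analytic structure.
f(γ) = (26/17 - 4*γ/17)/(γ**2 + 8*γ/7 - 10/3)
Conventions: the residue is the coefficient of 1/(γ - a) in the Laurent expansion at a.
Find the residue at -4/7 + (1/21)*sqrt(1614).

The factor γ**2 + 8*γ/7 - 10/3 splits as (γ - a)(γ - a') with a = -4/7 + (1/21)*sqrt(1614), a' = -4/7 - (1/21)*sqrt(1614). At the order-1 pole a set g(γ) = (γ - a)*f(γ) = [26/17 - 4*γ/17] / (γ - a').
Simple pole: residue = g(a) at a = -4/7 + (1/21)*sqrt(1614), which is -2/17 + (99/9146)*sqrt(1614).

The residue is -2/17 + (99/9146)*sqrt(1614).


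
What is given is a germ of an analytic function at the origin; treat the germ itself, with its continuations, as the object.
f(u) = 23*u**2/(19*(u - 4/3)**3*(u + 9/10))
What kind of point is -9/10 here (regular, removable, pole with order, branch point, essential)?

The denominator factor u + 9/10 vanishes at -9/10 and appears to the power 1; the numerator there equals 1863/1900, nonzero, and no other factor vanishes.
Hence a pole whose order is the multiplicity, 1.

The point is a pole of order 1.


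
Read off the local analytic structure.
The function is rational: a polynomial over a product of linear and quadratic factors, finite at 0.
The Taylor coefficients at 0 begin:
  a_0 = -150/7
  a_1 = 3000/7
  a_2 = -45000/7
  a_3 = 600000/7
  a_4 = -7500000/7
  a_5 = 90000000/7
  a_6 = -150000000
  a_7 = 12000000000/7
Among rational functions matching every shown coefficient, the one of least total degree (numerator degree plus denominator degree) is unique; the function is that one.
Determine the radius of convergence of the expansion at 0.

The radius of convergence is 1/10.

No rational of total degree below 2 reproduces all 8 coefficients; solving the [0/2] Pade equations on them gives f(θ) = -3/(14*(θ + 1/10)**2), whose expansion matches every shown term.
Denominator factor (θ + 1/10)^2: pole of order 2 at -1/10, modulus 1/10.
The radius of convergence is the smallest modulus among the singular points: 1/10.


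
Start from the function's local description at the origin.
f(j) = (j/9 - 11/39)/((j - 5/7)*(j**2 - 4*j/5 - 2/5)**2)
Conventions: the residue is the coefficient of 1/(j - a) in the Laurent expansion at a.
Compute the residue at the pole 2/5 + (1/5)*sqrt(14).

The residue is 711725/1493973 + (743675/12871152)*sqrt(14).

The factor j**2 - 4*j/5 - 2/5 splits as (j - a)(j - a') with a = 2/5 + (1/5)*sqrt(14), a' = 2/5 - (1/5)*sqrt(14). At the order-2 pole a set g(j) = (j - a)^2*f(j) = [(j/9 - 11/39)/(j - 5/7)] / (j - a')^2.
Order-2 pole: residue = g'(a); g'(2/5 + (1/5)*sqrt(14)) = 711725/1493973 + (743675/12871152)*sqrt(14), so the residue is 711725/1493973 + (743675/12871152)*sqrt(14).


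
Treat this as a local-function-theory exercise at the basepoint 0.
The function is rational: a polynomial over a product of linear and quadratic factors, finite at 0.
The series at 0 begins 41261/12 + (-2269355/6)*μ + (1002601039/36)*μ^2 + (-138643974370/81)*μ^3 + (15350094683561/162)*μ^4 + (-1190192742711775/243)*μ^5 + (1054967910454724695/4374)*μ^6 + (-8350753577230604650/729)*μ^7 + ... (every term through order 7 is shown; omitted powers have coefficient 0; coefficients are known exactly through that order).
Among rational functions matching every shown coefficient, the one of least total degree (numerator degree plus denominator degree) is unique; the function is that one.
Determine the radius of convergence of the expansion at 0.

No rational of total degree below 6 reproduces all 8 coefficients; solving the [0/6] Pade equations on them gives f(μ) = -31/(12*(μ**2 - 10*μ/3 - 1/11)**3), whose expansion matches every shown term.
Denominator factor (μ**2 - 10*μ/3 - 1/11)^3: discriminant 1136/99, real irrational roots 5/3 + (2/33)*sqrt(781) and 5/3 - (2/33)*sqrt(781); poles of order 3, moduli 5/3 + (2/33)*sqrt(781) and -5/3 + (2/33)*sqrt(781).
The radius of convergence is the smallest modulus among the singular points: -5/3 + (2/33)*sqrt(781).

The radius of convergence is -5/3 + (2/33)*sqrt(781).


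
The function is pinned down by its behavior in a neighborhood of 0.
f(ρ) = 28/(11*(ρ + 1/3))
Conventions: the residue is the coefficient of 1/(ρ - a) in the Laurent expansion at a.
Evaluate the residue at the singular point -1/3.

The residue is 28/11.

At the order-1 pole -1/3 set g(ρ) = (ρ - (-1/3))*f(ρ) = 28/11.
Simple pole: residue = g(a) at a = -1/3, which is 28/11.


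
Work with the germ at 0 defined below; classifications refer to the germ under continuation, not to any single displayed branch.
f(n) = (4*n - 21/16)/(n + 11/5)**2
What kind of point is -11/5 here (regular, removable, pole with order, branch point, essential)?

The point is a pole of order 2.

The denominator factor n + 11/5 vanishes at -11/5 and appears to the power 2; the numerator there equals -809/80, nonzero, and no other factor vanishes.
Hence a pole whose order is the multiplicity, 2.


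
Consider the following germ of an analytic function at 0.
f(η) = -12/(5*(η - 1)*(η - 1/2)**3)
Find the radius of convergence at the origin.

Denominator factor (η - 1): pole of order 1 at 1, modulus 1.
Denominator factor (η - 1/2)^3: pole of order 3 at 1/2, modulus 1/2.
The radius of convergence is the smallest modulus among the singular points: 1/2.

The radius of convergence is 1/2.


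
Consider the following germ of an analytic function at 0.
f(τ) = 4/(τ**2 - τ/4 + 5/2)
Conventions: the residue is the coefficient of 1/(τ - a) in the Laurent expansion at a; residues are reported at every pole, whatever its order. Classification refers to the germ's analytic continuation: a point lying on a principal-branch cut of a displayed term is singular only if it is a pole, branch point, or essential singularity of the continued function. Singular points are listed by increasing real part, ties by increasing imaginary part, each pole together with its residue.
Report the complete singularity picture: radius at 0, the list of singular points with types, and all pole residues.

Radius of convergence at 0: (1/2)*sqrt(10).
At (1/8) - ((1/8)*sqrt(159))*i: a pole of order 1; residue ((16/159)*sqrt(159))*i.
At (1/8) + ((1/8)*sqrt(159))*i: a pole of order 1; residue -((16/159)*sqrt(159))*i.

Denominator factor (τ**2 - τ/4 + 5/2): discriminant -159/16, complex-conjugate roots (1/8) + ((1/8)*sqrt(159))*i and (1/8) - ((1/8)*sqrt(159))*i; poles of order 1, moduli (1/2)*sqrt(10) and (1/2)*sqrt(10).
The radius of convergence is the smallest modulus among the singular points: (1/2)*sqrt(10).
The factor τ**2 - τ/4 + 5/2 splits as (τ - a)(τ - a') with a = (1/8) - ((1/8)*sqrt(159))*i, a' = (1/8) + ((1/8)*sqrt(159))*i. At the order-1 pole a set g(τ) = (τ - a)*f(τ) = [4] / (τ - a').
Simple pole: residue = g(a) at a = (1/8) - ((1/8)*sqrt(159))*i, which is ((16/159)*sqrt(159))*i.
The factor τ**2 - τ/4 + 5/2 splits as (τ - a)(τ - a') with a = (1/8) + ((1/8)*sqrt(159))*i, a' = (1/8) - ((1/8)*sqrt(159))*i. At the order-1 pole a set g(τ) = (τ - a)*f(τ) = [4] / (τ - a').
Simple pole: residue = g(a) at a = (1/8) + ((1/8)*sqrt(159))*i, which is -((16/159)*sqrt(159))*i.
List the singular points by increasing real part (a conjugate pair: the negative imaginary part first).


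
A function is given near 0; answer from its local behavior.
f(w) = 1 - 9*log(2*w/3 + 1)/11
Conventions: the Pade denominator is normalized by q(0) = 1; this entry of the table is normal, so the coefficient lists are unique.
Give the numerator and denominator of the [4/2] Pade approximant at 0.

The Pade approximant has numerator coefficients [1, 34/99, -62/495, -8/495, 4/4455]; denominator coefficients [1, 8/9, 8/45].

Taylor coefficients needed (expand at 0): a_0 = 1, a_1 = -6/11, a_2 = 2/11, a_3 = -8/99, a_4 = 4/99, a_5 = -32/1485, a_6 = 32/2673.
Write the denominator as Q(w) = 1 + q1*w + q2*w^2. Requiring Q*f - P = O(w^7) with deg P <= 4 kills the coefficients of w^5..w^6 in Q*f:
  w^5: a_5 + q1*a_4 + q2*a_3 = 0, i.e. -32/1485 + (4/99)*q1 + (-8/99)*q2 = 0.
  w^6: a_6 + q1*a_5 + q2*a_4 = 0, i.e. 32/2673 + (-32/1485)*q1 + (4/99)*q2 = 0.
Solving this linear system: q1 = 8/9, q2 = 8/45.
The numerator is Q*f truncated at degree 4: P0 = a_0 = 1; P1 = a_1 + q1*a_0 = 34/99; P2 = a_2 + q1*a_1 + q2*a_0 = -62/495; P3 = a_3 + q1*a_2 + q2*a_1 = -8/495; P4 = a_4 + q1*a_3 + q2*a_2 = 4/4455.


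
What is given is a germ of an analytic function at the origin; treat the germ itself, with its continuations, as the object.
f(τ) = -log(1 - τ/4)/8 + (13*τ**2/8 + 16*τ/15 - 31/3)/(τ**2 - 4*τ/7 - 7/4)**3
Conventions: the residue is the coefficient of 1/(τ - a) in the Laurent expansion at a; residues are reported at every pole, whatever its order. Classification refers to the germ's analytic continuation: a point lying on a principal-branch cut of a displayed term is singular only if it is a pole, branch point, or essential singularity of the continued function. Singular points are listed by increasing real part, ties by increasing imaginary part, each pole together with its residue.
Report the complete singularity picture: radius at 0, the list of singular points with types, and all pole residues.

Radius of convergence at 0: -2/7 + (1/14)*sqrt(359).
At 2/7 - (1/14)*sqrt(359): a pole of order 3; residue (87837841/3701462320)*sqrt(359).
At 2/7 + (1/14)*sqrt(359): a pole of order 3; residue -(87837841/3701462320)*sqrt(359).
At 4: a logarithmic branch point.

Denominator factor (τ**2 - 4*τ/7 - 7/4)^3: discriminant 359/49, real irrational roots 2/7 + (1/14)*sqrt(359) and 2/7 - (1/14)*sqrt(359); poles of order 3, moduli 2/7 + (1/14)*sqrt(359) and -2/7 + (1/14)*sqrt(359).
Branch term (-1/8)*log(1 - τ/(4)): its argument vanishes at τ = 4, a logarithmic branch point, modulus 4.
The radius of convergence is the smallest modulus among the singular points: -2/7 + (1/14)*sqrt(359).
The branch term is analytic at 2/7 - (1/14)*sqrt(359) and contributes nothing to the residue; only the rational part matters.
The factor τ**2 - 4*τ/7 - 7/4 splits as (τ - a)(τ - a') with a = 2/7 - (1/14)*sqrt(359), a' = 2/7 + (1/14)*sqrt(359). At the order-3 pole a set g(τ) = (τ - a)^3*(rational part) = [13*τ**2/8 + 16*τ/15 - 31/3] / (τ - a')^3.
Order-3 pole: residue = g''(a)/2; g''(2/7 - (1/14)*sqrt(359)) = (87837841/1850731160)*sqrt(359), so the residue is (87837841/3701462320)*sqrt(359).
The branch term is analytic at 2/7 + (1/14)*sqrt(359) and contributes nothing to the residue; only the rational part matters.
The factor τ**2 - 4*τ/7 - 7/4 splits as (τ - a)(τ - a') with a = 2/7 + (1/14)*sqrt(359), a' = 2/7 - (1/14)*sqrt(359). At the order-3 pole a set g(τ) = (τ - a)^3*(rational part) = [13*τ**2/8 + 16*τ/15 - 31/3] / (τ - a')^3.
Order-3 pole: residue = g''(a)/2; g''(2/7 + (1/14)*sqrt(359)) = -(87837841/1850731160)*sqrt(359), so the residue is -(87837841/3701462320)*sqrt(359).
List the singular points by increasing real part (a conjugate pair: the negative imaginary part first).


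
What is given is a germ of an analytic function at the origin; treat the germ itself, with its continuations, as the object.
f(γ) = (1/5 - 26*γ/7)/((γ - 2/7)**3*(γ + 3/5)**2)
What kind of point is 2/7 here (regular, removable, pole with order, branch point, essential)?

The denominator factor γ - 2/7 vanishes at 2/7 and appears to the power 3; the numerator there equals -211/245, nonzero, and no other factor vanishes.
Hence a pole whose order is the multiplicity, 3.

The point is a pole of order 3.


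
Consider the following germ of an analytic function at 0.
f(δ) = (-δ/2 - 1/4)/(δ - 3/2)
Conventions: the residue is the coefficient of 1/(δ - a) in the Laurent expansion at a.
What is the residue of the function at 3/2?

At the order-1 pole 3/2 set g(δ) = (δ - (3/2))*f(δ) = -δ/2 - 1/4.
Simple pole: residue = g(a) at a = 3/2, which is -1.

The residue is -1.


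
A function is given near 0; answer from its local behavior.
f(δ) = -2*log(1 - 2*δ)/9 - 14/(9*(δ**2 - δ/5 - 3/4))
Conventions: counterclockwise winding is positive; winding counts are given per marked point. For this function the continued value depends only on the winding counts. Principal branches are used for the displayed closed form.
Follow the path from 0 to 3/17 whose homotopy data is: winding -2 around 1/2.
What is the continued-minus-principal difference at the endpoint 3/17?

Continued minus principal equals (8/9)*pi*i.

The rational part is single-valued and drops out of the difference; each branch term changes only by its own monodromy.
(-2/9)*log(1 - δ/(1/2)): each positive loop around 1/2 adds 2*pi*i to the log, so winding -2 contributes (-2/9)*(-2)*2*pi*i = (8/9)*pi*i.
Summing the contributions at δ = 3/17 gives (8/9)*pi*i.


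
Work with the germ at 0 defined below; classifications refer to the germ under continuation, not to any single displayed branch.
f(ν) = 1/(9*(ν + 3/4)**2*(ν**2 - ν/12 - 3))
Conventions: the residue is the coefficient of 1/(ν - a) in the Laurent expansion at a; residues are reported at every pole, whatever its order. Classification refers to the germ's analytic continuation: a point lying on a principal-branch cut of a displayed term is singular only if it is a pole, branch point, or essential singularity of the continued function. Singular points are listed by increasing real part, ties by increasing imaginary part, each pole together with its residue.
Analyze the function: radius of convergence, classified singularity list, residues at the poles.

Denominator factor (ν + 3/4)^2: pole of order 2 at -3/4, modulus 3/4.
Denominator factor (ν**2 - ν/12 - 3): discriminant 1729/144, real irrational roots 1/24 + (1/24)*sqrt(1729) and 1/24 - (1/24)*sqrt(1729); poles of order 1, moduli 1/24 + (1/24)*sqrt(1729) and -1/24 + (1/24)*sqrt(1729).
The radius of convergence is the smallest modulus among the singular points: 3/4.
The factor ν**2 - ν/12 - 3 splits as (ν - a)(ν - a') with a = 1/24 - (1/24)*sqrt(1729), a' = 1/24 + (1/24)*sqrt(1729). At the order-1 pole a set g(ν) = (ν - a)*f(ν) = [1/(9*(ν + 3/4)**2)] / (ν - a').
Simple pole: residue = g(a) at a = 1/24 - (1/24)*sqrt(1729), which is -8/513 - (440/886977)*sqrt(1729).
At the order-2 pole -3/4 set g(ν) = (ν - (-3/4))^2*f(ν) = 1/(9*(ν**2 - ν/12 - 3)).
Order-2 pole: residue = g'(a); g'(-3/4) = 16/513, so the residue is 16/513.
The factor ν**2 - ν/12 - 3 splits as (ν - a)(ν - a') with a = 1/24 + (1/24)*sqrt(1729), a' = 1/24 - (1/24)*sqrt(1729). At the order-1 pole a set g(ν) = (ν - a)*f(ν) = [1/(9*(ν + 3/4)**2)] / (ν - a').
Simple pole: residue = g(a) at a = 1/24 + (1/24)*sqrt(1729), which is -8/513 + (440/886977)*sqrt(1729).
List the singular points by increasing real part (a conjugate pair: the negative imaginary part first).

Radius of convergence at 0: 3/4.
At 1/24 - (1/24)*sqrt(1729): a pole of order 1; residue -8/513 - (440/886977)*sqrt(1729).
At -3/4: a pole of order 2; residue 16/513.
At 1/24 + (1/24)*sqrt(1729): a pole of order 1; residue -8/513 + (440/886977)*sqrt(1729).


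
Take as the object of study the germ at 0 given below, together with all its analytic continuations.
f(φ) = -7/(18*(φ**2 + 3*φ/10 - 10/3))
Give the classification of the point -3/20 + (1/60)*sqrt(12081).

The point is a pole of order 1.

The denominator factor φ**2 + 3*φ/10 - 10/3 vanishes at -3/20 + (1/60)*sqrt(12081) and appears to the power 1; the numerator there equals -7/18, nonzero, and no other factor vanishes.
Hence a pole whose order is the multiplicity, 1.


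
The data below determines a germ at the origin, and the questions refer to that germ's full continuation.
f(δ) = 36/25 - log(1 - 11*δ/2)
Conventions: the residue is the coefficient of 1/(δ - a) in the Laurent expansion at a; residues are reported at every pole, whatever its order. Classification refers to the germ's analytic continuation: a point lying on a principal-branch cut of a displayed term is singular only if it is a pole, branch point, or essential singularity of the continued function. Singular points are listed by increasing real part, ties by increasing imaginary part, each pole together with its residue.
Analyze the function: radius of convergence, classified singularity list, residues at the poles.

Radius of convergence at 0: 2/11.
At 2/11: a logarithmic branch point.

Branch term (-1)*log(1 - δ/(2/11)): its argument vanishes at δ = 2/11, a logarithmic branch point, modulus 2/11.
The radius of convergence is the smallest modulus among the singular points: 2/11.


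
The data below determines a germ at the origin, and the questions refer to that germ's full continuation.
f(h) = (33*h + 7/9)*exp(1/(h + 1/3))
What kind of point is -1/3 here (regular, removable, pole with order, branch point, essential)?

The point is an essential singularity.

The exponent 1/(h - (-1/3)) has a pole at -1/3, so exp(1/(h - (-1/3))) takes every nonzero value near it: an essential singularity (not a pole of any order).


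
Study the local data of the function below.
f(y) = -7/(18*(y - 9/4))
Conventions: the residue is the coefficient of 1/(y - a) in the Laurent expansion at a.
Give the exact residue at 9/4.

The residue is -7/18.

At the order-1 pole 9/4 set g(y) = (y - (9/4))*f(y) = -7/18.
Simple pole: residue = g(a) at a = 9/4, which is -7/18.


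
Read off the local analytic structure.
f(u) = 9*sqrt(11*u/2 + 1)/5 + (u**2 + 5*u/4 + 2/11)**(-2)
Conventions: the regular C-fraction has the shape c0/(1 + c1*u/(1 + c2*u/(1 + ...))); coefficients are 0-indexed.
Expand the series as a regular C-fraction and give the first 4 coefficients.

Taylor coefficients (expand at 0): a_0 = 641/20, a_1 = -32879/80, a_2 = 5055743/1280, a_3 = -83039759/2560.
c0 = a_0 = 641/20. Peel one level at a time: if S = 1 + c*u/S' with S'(0) = 1, then c is the u-coefficient of S and S' = c*u/(S - 1).
S_1 = c0/f = 1 + (32879/2564)*u + (1083383301/26296384)*u^2 + ...; c1 = 32879/2564.
S_2 = c1*u/(S_1 - 1) = 1 + (-14069913/4379312)*u + (89594087/6668032)*u^2 + ...; c2 = -14069913/4379312.
S_3 = c2*u/(S_2 - 1) = 1 + (5220891797/1248385008)*u + ...; c3 = 5220891797/1248385008.

The regular C-fraction coefficients are [641/20, 32879/2564, -14069913/4379312, 5220891797/1248385008].


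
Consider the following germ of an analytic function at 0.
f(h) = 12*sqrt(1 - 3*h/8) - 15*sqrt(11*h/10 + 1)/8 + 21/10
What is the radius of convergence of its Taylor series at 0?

Branch term (-15/8)*sqrt(1 - h/(-10/11)): its argument vanishes at h = -10/11, a square-root branch point, modulus 10/11.
Branch term (12)*sqrt(1 - h/(8/3)): its argument vanishes at h = 8/3, a square-root branch point, modulus 8/3.
The radius of convergence is the smallest modulus among the singular points: 10/11.

The radius of convergence is 10/11.


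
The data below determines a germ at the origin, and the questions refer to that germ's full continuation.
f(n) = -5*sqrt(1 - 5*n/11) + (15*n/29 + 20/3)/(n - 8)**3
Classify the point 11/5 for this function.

The point is an algebraic (square-root) branch point.

The term (-5)*sqrt(1 - n/(11/5)) has argument 1 - 11/5/(11/5) = 0 at 11/5: a square-root (algebraic, two-sheeted) branch point; the remaining terms are analytic or single-valued there.


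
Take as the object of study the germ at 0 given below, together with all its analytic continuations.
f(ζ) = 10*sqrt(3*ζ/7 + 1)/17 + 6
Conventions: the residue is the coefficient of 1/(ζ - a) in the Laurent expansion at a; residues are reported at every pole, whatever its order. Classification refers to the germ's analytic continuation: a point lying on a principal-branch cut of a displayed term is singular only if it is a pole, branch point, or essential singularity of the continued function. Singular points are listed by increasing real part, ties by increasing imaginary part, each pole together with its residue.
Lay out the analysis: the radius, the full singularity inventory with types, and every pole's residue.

Branch term (10/17)*sqrt(1 - ζ/(-7/3)): its argument vanishes at ζ = -7/3, a square-root branch point, modulus 7/3.
The radius of convergence is the smallest modulus among the singular points: 7/3.

Radius of convergence at 0: 7/3.
At -7/3: an algebraic (square-root) branch point.


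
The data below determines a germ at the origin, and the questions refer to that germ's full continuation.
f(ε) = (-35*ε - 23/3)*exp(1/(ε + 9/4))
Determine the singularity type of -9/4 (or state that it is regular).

The point is an essential singularity.

The exponent 1/(ε - (-9/4)) has a pole at -9/4, so exp(1/(ε - (-9/4))) takes every nonzero value near it: an essential singularity (not a pole of any order).


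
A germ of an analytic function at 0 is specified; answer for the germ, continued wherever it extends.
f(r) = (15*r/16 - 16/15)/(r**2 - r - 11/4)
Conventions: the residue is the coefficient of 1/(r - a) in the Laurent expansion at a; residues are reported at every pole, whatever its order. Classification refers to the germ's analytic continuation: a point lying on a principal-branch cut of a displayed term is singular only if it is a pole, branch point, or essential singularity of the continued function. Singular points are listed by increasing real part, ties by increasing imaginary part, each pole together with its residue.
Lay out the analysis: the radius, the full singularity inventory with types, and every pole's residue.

Denominator factor (r**2 - r - 11/4): discriminant 12, real irrational roots 1/2 + sqrt(3) and 1/2 - sqrt(3); poles of order 1, moduli 1/2 + sqrt(3) and -1/2 + sqrt(3).
The radius of convergence is the smallest modulus among the singular points: -1/2 + sqrt(3).
The factor r**2 - r - 11/4 splits as (r - a)(r - a') with a = 1/2 - sqrt(3), a' = 1/2 + sqrt(3). At the order-1 pole a set g(r) = (r - a)*f(r) = [15*r/16 - 16/15] / (r - a').
Simple pole: residue = g(a) at a = 1/2 - sqrt(3), which is 15/32 + (287/2880)*sqrt(3).
The factor r**2 - r - 11/4 splits as (r - a)(r - a') with a = 1/2 + sqrt(3), a' = 1/2 - sqrt(3). At the order-1 pole a set g(r) = (r - a)*f(r) = [15*r/16 - 16/15] / (r - a').
Simple pole: residue = g(a) at a = 1/2 + sqrt(3), which is 15/32 - (287/2880)*sqrt(3).
List the singular points by increasing real part (a conjugate pair: the negative imaginary part first).

Radius of convergence at 0: -1/2 + sqrt(3).
At 1/2 - sqrt(3): a pole of order 1; residue 15/32 + (287/2880)*sqrt(3).
At 1/2 + sqrt(3): a pole of order 1; residue 15/32 - (287/2880)*sqrt(3).


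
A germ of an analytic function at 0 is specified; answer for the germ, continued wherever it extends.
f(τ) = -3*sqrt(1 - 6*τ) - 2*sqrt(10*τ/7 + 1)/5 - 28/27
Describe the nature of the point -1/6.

There is no denominator, hence no pole anywhere.
Branch term sqrt(1 - τ/(-7/10)): argument at -1/6 is 16/21, nonzero, so -1/6 is not its branch point (a point on a principal cut is still regular for the continued germ).
Branch term sqrt(1 - τ/(1/6)): argument at -1/6 is 2, nonzero, so -1/6 is not its branch point (a point on a principal cut is still regular for the continued germ).
So the germ continues analytically to -1/6.

The point is a regular point.


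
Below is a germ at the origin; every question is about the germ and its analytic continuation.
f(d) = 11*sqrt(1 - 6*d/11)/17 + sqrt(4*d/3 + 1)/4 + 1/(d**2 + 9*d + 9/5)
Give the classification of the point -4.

Denominator factors: d**2 + 9*d + 9/5 = -91/5 at d = -4 — none vanishes.
Branch term sqrt(1 - d/(11/6)): argument at -4 is 35/11, nonzero, so -4 is not its branch point (a point on a principal cut is still regular for the continued germ).
Branch term sqrt(1 - d/(-3/4)): argument at -4 is -13/3, nonzero, so -4 is not its branch point (a point on a principal cut is still regular for the continued germ).
So the germ continues analytically to -4.

The point is a regular point.


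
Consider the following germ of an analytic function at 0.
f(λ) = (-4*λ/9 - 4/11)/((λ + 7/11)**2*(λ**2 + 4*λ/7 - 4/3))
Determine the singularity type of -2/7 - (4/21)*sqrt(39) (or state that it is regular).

The point is a pole of order 1.

The denominator factor λ**2 + 4*λ/7 - 4/3 vanishes at -2/7 - (4/21)*sqrt(39) and appears to the power 1; the numerator there equals -164/693 + (16/189)*sqrt(39), nonzero, and no other factor vanishes.
Hence a pole whose order is the multiplicity, 1.


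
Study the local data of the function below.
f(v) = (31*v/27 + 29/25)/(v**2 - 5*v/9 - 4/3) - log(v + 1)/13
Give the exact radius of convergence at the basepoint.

The radius of convergence is -5/18 + (1/18)*sqrt(457).

Denominator factor (v**2 - 5*v/9 - 4/3): discriminant 457/81, real irrational roots 5/18 + (1/18)*sqrt(457) and 5/18 - (1/18)*sqrt(457); poles of order 1, moduli 5/18 + (1/18)*sqrt(457) and -5/18 + (1/18)*sqrt(457).
Branch term (-1/13)*log(1 - v/(-1)): its argument vanishes at v = -1, a logarithmic branch point, modulus 1.
The radius of convergence is the smallest modulus among the singular points: -5/18 + (1/18)*sqrt(457).


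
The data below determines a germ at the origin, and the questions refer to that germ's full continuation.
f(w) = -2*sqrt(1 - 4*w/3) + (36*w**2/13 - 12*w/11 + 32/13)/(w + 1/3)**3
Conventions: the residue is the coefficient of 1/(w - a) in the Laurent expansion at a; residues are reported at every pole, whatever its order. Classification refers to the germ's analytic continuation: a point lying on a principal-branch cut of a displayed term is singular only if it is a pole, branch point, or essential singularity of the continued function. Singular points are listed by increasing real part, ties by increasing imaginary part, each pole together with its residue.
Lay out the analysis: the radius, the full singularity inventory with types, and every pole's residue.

Radius of convergence at 0: 1/3.
At -1/3: a pole of order 3; residue 36/13.
At 3/4: an algebraic (square-root) branch point.

Denominator factor (w + 1/3)^3: pole of order 3 at -1/3, modulus 1/3.
Branch term (-2)*sqrt(1 - w/(3/4)): its argument vanishes at w = 3/4, a square-root branch point, modulus 3/4.
The radius of convergence is the smallest modulus among the singular points: 1/3.
The branch term is analytic at -1/3 and contributes nothing to the residue; only the rational part matters.
At the order-3 pole -1/3 set g(w) = (w - (-1/3))^3*(rational part) = 36*w**2/13 - 12*w/11 + 32/13.
Order-3 pole: residue = g''(a)/2; g''(-1/3) = 72/13, so the residue is 36/13.
List the singular points by increasing real part (a conjugate pair: the negative imaginary part first).
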